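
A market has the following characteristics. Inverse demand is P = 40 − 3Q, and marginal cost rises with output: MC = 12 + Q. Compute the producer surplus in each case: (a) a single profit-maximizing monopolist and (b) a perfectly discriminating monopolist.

Monopoly: PS = 56; Perfect PD: PS = 98

The monopolist equates marginal revenue to marginal cost: 40 − 6Q = 12 + Q, so Q = 4. From demand, P = 28.
PS = P·Q − VC(Q) = 28·4 − (12·4 + ½·1·4²) = 56.
Under first-degree price discrimination the firm charges each unit its demand price and produces up to where P = MC, i.e. Q = 7. Consumer surplus is zero; producer surplus equals total surplus.
PS = ½·(40 − 12)·7 = 98.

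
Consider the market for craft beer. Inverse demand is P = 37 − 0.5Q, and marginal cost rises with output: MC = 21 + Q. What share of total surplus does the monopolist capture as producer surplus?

PS/TS = 0.8

Monopoly sets MR = MC: 37 − Q = 21 + Q ⇒ Q = 8, P = 37 − 0.5·8 = 33.
CS = ½·(37 − 33)·8 = 16.
PS = P·Q − VC(Q) = 33·8 − (21·8 + ½·1·8²) = 64.
Share captured = PS/TS = 64/80 = 0.8.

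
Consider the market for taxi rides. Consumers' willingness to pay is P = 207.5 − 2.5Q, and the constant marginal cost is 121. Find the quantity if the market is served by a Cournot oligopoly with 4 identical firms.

With 4 symmetric Cournot firms, each firm's FOC gives 207.5 − 12.5q = 121, so q = 6.92, Q = 4·6.92 = 27.68, and P = 138.3.

Q = 27.68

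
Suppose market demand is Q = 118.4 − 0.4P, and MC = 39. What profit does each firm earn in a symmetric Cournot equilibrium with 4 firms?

Inverting demand: P = 296 − 2.5Q.
Cournot with 4 identical firms: the symmetric best-response condition is 296 − 12.5q = 39. Each firm produces q = 20.56, total output Q = 82.24, price P = 90.4.
Each firm's profit = (90.4 − 39)·20.56 = 1056.784.

π_i = 1056.784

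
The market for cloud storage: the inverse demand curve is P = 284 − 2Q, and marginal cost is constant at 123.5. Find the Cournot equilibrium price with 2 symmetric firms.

In a 2-firm Cournot equilibrium, symmetry and the first-order condition give q = (284 − 123.5)/(6) = 26.75. So Q = 53.5 and P = 177.

P = 177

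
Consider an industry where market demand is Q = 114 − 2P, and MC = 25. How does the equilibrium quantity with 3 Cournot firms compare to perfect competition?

Inverting demand: P = 57 − 0.5Q.
In a 3-firm Cournot equilibrium, symmetry and the first-order condition give q = (57 − 25)/(2) = 16. So Q = 48 and P = 33.
Perfect competition: P = MC = 25, so 57 − 0.5Q = 25 and Q = 64.

Cournot: Q = 48; Competition: Q = 64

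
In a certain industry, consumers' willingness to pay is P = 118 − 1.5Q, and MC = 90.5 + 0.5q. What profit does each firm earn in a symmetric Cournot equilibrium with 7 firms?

π_i = 8.47

In a 7-firm Cournot equilibrium, symmetry and the first-order condition give q = (118 − 90.5)/(12.5) = 2.2. So Q = 15.4 and P = 94.9.
Each firm's profit = 94.9·2.2 − (90.5·2.2 + ½·0.5·2.2²) = 8.47.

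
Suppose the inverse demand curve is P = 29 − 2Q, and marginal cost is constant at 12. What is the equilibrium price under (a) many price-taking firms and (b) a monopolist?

Competition: P = 12; Monopoly: P = 20.5

Under competition P = MC = 12, so Q = (29 − 12)/2 = 8.5.
A monopolist chooses Q where MR = MC. MR = 29 − 4Q; setting this equal to 12 gives Q = 4.25 and P = 20.5.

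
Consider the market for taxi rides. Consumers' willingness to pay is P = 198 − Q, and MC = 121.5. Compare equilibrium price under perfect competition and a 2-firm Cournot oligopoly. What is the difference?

P rises by 25.5

Competitive firms price at marginal cost: P = 121.5, giving Q = 76.5.
With 2 symmetric Cournot firms, each firm's FOC gives 198 − 3q = 121.5, so q = 25.5, Q = 2·25.5 = 51, and P = 147.
Change in equilibrium price: 147 − 121.5 = 25.5.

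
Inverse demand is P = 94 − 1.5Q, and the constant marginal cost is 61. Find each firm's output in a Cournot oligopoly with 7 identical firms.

q_i = 2.75

In a 7-firm Cournot equilibrium, symmetry and the first-order condition give q = (94 − 61)/(12) = 2.75. So Q = 19.25 and P = 65.125.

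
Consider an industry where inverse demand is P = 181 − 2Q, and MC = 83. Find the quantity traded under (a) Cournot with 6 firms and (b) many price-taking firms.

Cournot with 6 identical firms: the symmetric best-response condition is 181 − 14q = 83. Each firm produces q = 7, total output Q = 42, price P = 97.
Perfect competition: P = MC = 83, so 181 − 2Q = 83 and Q = 49.

Cournot: Q = 42; Competition: Q = 49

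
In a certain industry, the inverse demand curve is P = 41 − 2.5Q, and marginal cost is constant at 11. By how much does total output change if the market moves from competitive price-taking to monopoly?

Competitive firms price at marginal cost: P = 11, giving Q = 12.
The monopolist equates marginal revenue to marginal cost: 41 − 5Q = 11, so Q = 6. From demand, P = 26.
Change in total output: 6 − 12 = −6.

Q falls by 6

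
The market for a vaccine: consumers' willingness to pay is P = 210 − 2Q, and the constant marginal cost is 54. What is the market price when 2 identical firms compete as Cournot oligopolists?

In a 2-firm Cournot equilibrium, symmetry and the first-order condition give q = (210 − 54)/(6) = 26. So Q = 52 and P = 106.

P = 106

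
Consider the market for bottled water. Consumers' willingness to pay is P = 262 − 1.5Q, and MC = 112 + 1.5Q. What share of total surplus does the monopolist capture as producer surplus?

PS/TS = 0.75

A monopolist chooses Q where MR = MC. MR = 262 − 3Q; setting this equal to 112 + 1.5Q gives Q = 100/3 and P = 212.
CS = ½·(262 − 212)·100/3 = 2500/3.
PS = P·Q − VC(Q) = 212·100/3 − (112·100/3 + ½·1.5·(100/3)²) = 2500.
Share captured = PS/TS = 2500/(10000/3) = 0.75.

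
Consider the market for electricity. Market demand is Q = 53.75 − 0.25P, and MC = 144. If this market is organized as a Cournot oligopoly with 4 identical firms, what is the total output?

Q = 14.2

Inverting demand: P = 215 − 4Q.
With 4 symmetric Cournot firms, each firm's FOC gives 215 − 20q = 144, so q = 3.55, Q = 4·3.55 = 14.2, and P = 158.2.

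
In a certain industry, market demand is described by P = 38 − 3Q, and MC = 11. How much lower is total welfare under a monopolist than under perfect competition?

TS falls by 30.375

Under competition P = MC = 11, so Q = (38 − 11)/3 = 9.
CS = ½·(38 − 11)·9 = 121.5; PS = (11 − 11)·9 = 0; TS = 121.5.
The monopolist equates marginal revenue to marginal cost: 38 − 6Q = 11, so Q = 4.5. From demand, P = 24.5.
CS = ½·(38 − 24.5)·4.5 = 30.375; PS = (24.5 − 11)·4.5 = 60.75; TS = 91.125.
Change in total welfare: 91.125 − 121.5 = −30.375.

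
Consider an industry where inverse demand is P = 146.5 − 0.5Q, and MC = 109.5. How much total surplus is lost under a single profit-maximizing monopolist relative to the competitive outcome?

DWL = 342.25

Competitive firms price at marginal cost: P = 109.5, giving Q = 74.
The monopolist equates marginal revenue to marginal cost: 146.5 − Q = 109.5, so Q = 37. From demand, P = 128.
DWL is the triangle between Q = 37 and Q = 74: ½·(74 − 37)·(128 − 109.5) = 342.25.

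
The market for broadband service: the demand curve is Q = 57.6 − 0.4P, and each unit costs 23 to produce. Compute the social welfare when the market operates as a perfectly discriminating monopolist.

TS = 2928.2

Inverting demand: P = 144 − 2.5Q.
With perfect price discrimination, output is the efficient level Q = 48.4 (where demand meets MC), but every buyer pays their willingness to pay: CS = 0 and PS = total surplus.
TS = 2928.2 (equal to competitive TS).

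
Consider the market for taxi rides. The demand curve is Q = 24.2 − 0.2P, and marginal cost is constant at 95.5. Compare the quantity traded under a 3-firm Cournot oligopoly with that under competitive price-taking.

Inverting demand: P = 121 − 5Q.
In a 3-firm Cournot equilibrium, symmetry and the first-order condition give q = (121 − 95.5)/(20) = 1.275. So Q = 3.825 and P = 101.875.
Competitive firms price at marginal cost: P = 95.5, giving Q = 5.1.

Cournot: Q = 3.825; Competition: Q = 5.1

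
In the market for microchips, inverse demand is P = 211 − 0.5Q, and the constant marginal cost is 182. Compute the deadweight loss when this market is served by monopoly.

Under competition P = MC = 182, so Q = (211 − 182)/0.5 = 58.
Monopoly sets MR = MC: 211 − Q = 182 ⇒ Q = 29, P = 211 − 0.5·29 = 196.5.
DWL is the triangle between Q = 29 and Q = 58: ½·(58 − 29)·(196.5 − 182) = 210.25.

DWL = 210.25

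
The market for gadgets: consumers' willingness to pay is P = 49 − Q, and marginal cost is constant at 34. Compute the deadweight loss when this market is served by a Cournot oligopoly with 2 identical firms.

Perfect competition: P = MC = 34, so 49 − Q = 34 and Q = 15.
Cournot with 2 identical firms: the symmetric best-response condition is 49 − 3q = 34. Each firm produces q = 5, total output Q = 10, price P = 39.
DWL is the triangle between Q = 10 and Q = 15: ½·(15 − 10)·(39 − 34) = 12.5.

DWL = 12.5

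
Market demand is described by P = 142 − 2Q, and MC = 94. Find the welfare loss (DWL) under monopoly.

Under competition P = MC = 94, so Q = (142 − 94)/2 = 24.
The monopolist equates marginal revenue to marginal cost: 142 − 4Q = 94, so Q = 12. From demand, P = 118.
DWL is the triangle between Q = 12 and Q = 24: ½·(24 − 12)·(118 − 94) = 144.

DWL = 144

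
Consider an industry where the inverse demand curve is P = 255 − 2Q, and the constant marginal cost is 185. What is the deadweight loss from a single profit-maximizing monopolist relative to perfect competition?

DWL = 306.25

Competitive firms price at marginal cost: P = 185, giving Q = 35.
A monopolist chooses Q where MR = MC. MR = 255 − 4Q; setting this equal to 185 gives Q = 17.5 and P = 220.
DWL is the triangle between Q = 17.5 and Q = 35: ½·(35 − 17.5)·(220 − 185) = 306.25.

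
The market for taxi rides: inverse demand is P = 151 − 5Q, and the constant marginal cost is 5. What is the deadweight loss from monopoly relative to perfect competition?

Competitive firms price at marginal cost: P = 5, giving Q = 29.2.
A monopolist chooses Q where MR = MC. MR = 151 − 10Q; setting this equal to 5 gives Q = 14.6 and P = 78.
DWL is the triangle between Q = 14.6 and Q = 29.2: ½·(29.2 − 14.6)·(78 − 5) = 532.9.

DWL = 532.9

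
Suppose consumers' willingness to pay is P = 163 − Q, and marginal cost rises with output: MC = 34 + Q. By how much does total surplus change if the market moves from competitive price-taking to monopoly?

TS falls by 462.25

Competitive equilibrium sets price equal to marginal cost: 163 − Q = 34 + Q, so Q = 64.5 and P = 98.5.
CS = ½·(163 − 98.5)·64.5 = 2080.125; PS = (98.5·64.5 − 34·64.5 − ½·1·64.5²) = 2080.125; TS = 4160.25.
The monopolist equates marginal revenue to marginal cost: 163 − 2Q = 34 + Q, so Q = 43. From demand, P = 120.
CS = ½·(163 − 120)·43 = 924.5; PS = (120·43 − 34·43 − ½·1·43²) = 2773.5; TS = 3698.
Change in total surplus: 3698 − 4160.25 = −462.25.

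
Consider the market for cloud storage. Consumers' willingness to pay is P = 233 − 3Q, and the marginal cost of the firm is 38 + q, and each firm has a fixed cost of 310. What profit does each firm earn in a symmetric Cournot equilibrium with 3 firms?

π_i = 477.5

With 3 symmetric Cournot firms, each firm's FOC gives 233 − 12q = 38 + q, so q = 15, Q = 3·15 = 45, and P = 98.
Each firm's profit = 98·15 − (38·15 + ½·1·15²) − 310 = 477.5.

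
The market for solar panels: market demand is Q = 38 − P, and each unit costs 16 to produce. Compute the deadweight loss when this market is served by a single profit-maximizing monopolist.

DWL = 60.5

Inverting demand: P = 38 − Q.
Competitive firms price at marginal cost: P = 16, giving Q = 22.
A monopolist chooses Q where MR = MC. MR = 38 − 2Q; setting this equal to 16 gives Q = 11 and P = 27.
DWL is the triangle between Q = 11 and Q = 22: ½·(22 − 11)·(27 − 16) = 60.5.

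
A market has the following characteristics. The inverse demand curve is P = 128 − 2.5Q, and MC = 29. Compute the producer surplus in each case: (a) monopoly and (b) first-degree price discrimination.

Monopoly: PS = 980.1; Perfect PD: PS = 1960.2

The monopolist equates marginal revenue to marginal cost: 128 − 5Q = 29, so Q = 19.8. From demand, P = 78.5.
PS = (78.5 − 29)·19.8 = 980.1.
A perfectly discriminating monopolist sells every unit with P(Q) ≥ MC(Q), so output equals the competitive quantity Q = 39.6. Each buyer pays their reservation price, so CS = 0 and the firm captures all surplus.
PS = ½·(128 − 29)·39.6 = 1960.2.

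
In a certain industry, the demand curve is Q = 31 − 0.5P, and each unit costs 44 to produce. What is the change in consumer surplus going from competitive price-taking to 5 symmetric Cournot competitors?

Consumer surplus falls by 24.75

Inverting demand: P = 62 − 2Q.
Competitive firms price at marginal cost: P = 44, giving Q = 9.
CS = ½·(62 − 44)·9 = 81.
With 5 symmetric Cournot firms, each firm's FOC gives 62 − 12q = 44, so q = 1.5, Q = 5·1.5 = 7.5, and P = 47.
CS = ½·(62 − 47)·7.5 = 56.25.
Change in consumer surplus: 56.25 − 81 = −24.75.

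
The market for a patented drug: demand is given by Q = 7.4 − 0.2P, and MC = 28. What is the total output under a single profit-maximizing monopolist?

Inverting demand: P = 37 − 5Q.
The monopolist equates marginal revenue to marginal cost: 37 − 10Q = 28, so Q = 0.9. From demand, P = 32.5.

Q = 0.9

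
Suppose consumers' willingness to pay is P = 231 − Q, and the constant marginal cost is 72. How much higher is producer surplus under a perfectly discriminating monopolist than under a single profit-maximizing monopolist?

Monopoly sets MR = MC: 231 − 2Q = 72 ⇒ Q = 79.5, P = 231 − 79.5 = 151.5.
PS = (151.5 − 72)·79.5 = 6320.25.
A perfectly discriminating monopolist sells every unit with P(Q) ≥ MC(Q), so output equals the competitive quantity Q = 159. Each buyer pays their reservation price, so CS = 0 and the firm captures all surplus.
PS = ½·(231 − 72)·159 = 12640.5.
Change in producer surplus: 12640.5 − 6320.25 = 6320.25.

PS rises by 6320.25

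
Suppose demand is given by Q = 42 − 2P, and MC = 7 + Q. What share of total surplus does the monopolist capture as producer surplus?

PS/TS = 0.8

Inverting demand: P = 21 − 0.5Q.
The monopolist equates marginal revenue to marginal cost: 21 − Q = 7 + Q, so Q = 7. From demand, P = 17.5.
CS = ½·(21 − 17.5)·7 = 12.25.
PS = P·Q − VC(Q) = 17.5·7 − (7·7 + ½·1·7²) = 49.
Share captured = PS/TS = 49/61.25 = 0.8.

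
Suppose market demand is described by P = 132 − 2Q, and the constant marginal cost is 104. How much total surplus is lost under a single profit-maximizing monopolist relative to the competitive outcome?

Under competition P = MC = 104, so Q = (132 − 104)/2 = 14.
The monopolist equates marginal revenue to marginal cost: 132 − 4Q = 104, so Q = 7. From demand, P = 118.
DWL is the triangle between Q = 7 and Q = 14: ½·(14 − 7)·(118 − 104) = 49.

DWL = 49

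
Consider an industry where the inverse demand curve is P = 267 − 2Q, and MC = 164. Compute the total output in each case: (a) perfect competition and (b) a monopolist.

Competitive firms price at marginal cost: P = 164, giving Q = 51.5.
The monopolist equates marginal revenue to marginal cost: 267 − 4Q = 164, so Q = 25.75. From demand, P = 215.5.

Competition: Q = 51.5; Monopoly: Q = 25.75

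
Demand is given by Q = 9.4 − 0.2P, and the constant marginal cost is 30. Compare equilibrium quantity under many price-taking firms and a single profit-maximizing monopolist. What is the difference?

Q falls by 1.7

Inverting demand: P = 47 − 5Q.
Competitive firms price at marginal cost: P = 30, giving Q = 3.4.
Monopoly sets MR = MC: 47 − 10Q = 30 ⇒ Q = 1.7, P = 47 − 5·1.7 = 38.5.
Change in equilibrium quantity: 1.7 − 3.4 = −1.7.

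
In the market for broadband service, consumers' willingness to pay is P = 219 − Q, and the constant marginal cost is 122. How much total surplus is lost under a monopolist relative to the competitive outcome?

DWL = 1176.125

Competitive firms price at marginal cost: P = 122, giving Q = 97.
A monopolist chooses Q where MR = MC. MR = 219 − 2Q; setting this equal to 122 gives Q = 48.5 and P = 170.5.
DWL is the triangle between Q = 48.5 and Q = 97: ½·(97 − 48.5)·(170.5 − 122) = 1176.125.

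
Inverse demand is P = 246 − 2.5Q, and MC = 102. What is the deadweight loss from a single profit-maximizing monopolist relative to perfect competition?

Competitive firms price at marginal cost: P = 102, giving Q = 57.6.
Monopoly sets MR = MC: 246 − 5Q = 102 ⇒ Q = 28.8, P = 246 − 2.5·28.8 = 174.
DWL is the triangle between Q = 28.8 and Q = 57.6: ½·(57.6 − 28.8)·(174 − 102) = 1036.8.

DWL = 1036.8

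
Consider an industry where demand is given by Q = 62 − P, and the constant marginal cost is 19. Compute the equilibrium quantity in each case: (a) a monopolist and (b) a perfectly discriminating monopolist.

Inverting demand: P = 62 − Q.
Monopoly sets MR = MC: 62 − 2Q = 19 ⇒ Q = 21.5, P = 62 − 21.5 = 40.5.
With perfect price discrimination, output is the efficient level Q = 43 (where demand meets MC), but every buyer pays their willingness to pay: CS = 0 and PS = total surplus.

Monopoly: Q = 21.5; Perfect PD: Q = 43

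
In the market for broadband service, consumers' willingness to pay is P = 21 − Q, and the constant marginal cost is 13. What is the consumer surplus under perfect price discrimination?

A perfectly discriminating monopolist sells every unit with P(Q) ≥ MC(Q), so output equals the competitive quantity Q = 8. Each buyer pays their reservation price, so CS = 0 and the firm captures all surplus.
CS = 0.

CS = 0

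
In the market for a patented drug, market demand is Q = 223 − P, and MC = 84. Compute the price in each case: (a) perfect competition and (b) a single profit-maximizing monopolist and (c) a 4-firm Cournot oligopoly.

Competition: P = 84; Monopoly: P = 153.5; Cournot: P = 111.8

Inverting demand: P = 223 − Q.
Perfect competition: P = MC = 84, so 223 − Q = 84 and Q = 139.
A monopolist chooses Q where MR = MC. MR = 223 − 2Q; setting this equal to 84 gives Q = 69.5 and P = 153.5.
In a 4-firm Cournot equilibrium, symmetry and the first-order condition give q = (223 − 84)/(5) = 27.8. So Q = 111.2 and P = 111.8.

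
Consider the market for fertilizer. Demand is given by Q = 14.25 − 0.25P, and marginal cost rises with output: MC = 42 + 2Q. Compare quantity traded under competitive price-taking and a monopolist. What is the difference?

Inverting demand: P = 57 − 4Q.
Competitive equilibrium sets price equal to marginal cost: 57 − 4Q = 42 + 2Q, so Q = 2.5 and P = 47.
Monopoly sets MR = MC: 57 − 8Q = 42 + 2Q ⇒ Q = 1.5, P = 57 − 4·1.5 = 51.
Change in quantity traded: 1.5 − 2.5 = −1.

Q falls by 1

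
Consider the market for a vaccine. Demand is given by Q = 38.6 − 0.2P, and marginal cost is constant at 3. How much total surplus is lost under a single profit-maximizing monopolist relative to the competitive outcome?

DWL = 902.5

Inverting demand: P = 193 − 5Q.
Under competition P = MC = 3, so Q = (193 − 3)/5 = 38.
A monopolist chooses Q where MR = MC. MR = 193 − 10Q; setting this equal to 3 gives Q = 19 and P = 98.
DWL is the triangle between Q = 19 and Q = 38: ½·(38 − 19)·(98 − 3) = 902.5.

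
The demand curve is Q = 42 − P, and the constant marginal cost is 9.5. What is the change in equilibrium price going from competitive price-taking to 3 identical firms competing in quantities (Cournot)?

P rises by 8.125

Inverting demand: P = 42 − Q.
Under competition P = MC = 9.5, so Q = (42 − 9.5)/1 = 32.5.
With 3 symmetric Cournot firms, each firm's FOC gives 42 − 4q = 9.5, so q = 8.125, Q = 3·8.125 = 24.375, and P = 17.625.
Change in equilibrium price: 17.625 − 9.5 = 8.125.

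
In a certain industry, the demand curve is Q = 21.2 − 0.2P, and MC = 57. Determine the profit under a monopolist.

Profit = 120.05

Inverting demand: P = 106 − 5Q.
The monopolist equates marginal revenue to marginal cost: 106 − 10Q = 57, so Q = 4.9. From demand, P = 81.5.
Profit = (81.5 − 57)·4.9 = 120.05.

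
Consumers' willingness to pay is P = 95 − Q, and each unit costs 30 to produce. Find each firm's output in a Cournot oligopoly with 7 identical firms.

q_i = 8.125

With 7 symmetric Cournot firms, each firm's FOC gives 95 − 8q = 30, so q = 8.125, Q = 7·8.125 = 56.875, and P = 38.125.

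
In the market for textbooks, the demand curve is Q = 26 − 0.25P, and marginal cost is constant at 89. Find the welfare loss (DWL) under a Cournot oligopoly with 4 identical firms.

DWL = 1.125

Inverting demand: P = 104 − 4Q.
Perfect competition: P = MC = 89, so 104 − 4Q = 89 and Q = 3.75.
In a 4-firm Cournot equilibrium, symmetry and the first-order condition give q = (104 − 89)/(20) = 0.75. So Q = 3 and P = 92.
DWL is the triangle between Q = 3 and Q = 3.75: ½·(3.75 − 3)·(92 − 89) = 1.125.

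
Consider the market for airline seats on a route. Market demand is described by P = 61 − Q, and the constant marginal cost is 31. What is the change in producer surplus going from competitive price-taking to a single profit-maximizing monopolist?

Producer surplus rises by 225

Under competition P = MC = 31, so Q = (61 − 31)/1 = 30.
PS = (31 − 31)·30 = 0.
Monopoly sets MR = MC: 61 − 2Q = 31 ⇒ Q = 15, P = 61 − 15 = 46.
PS = (46 − 31)·15 = 225.
Change in producer surplus: 225 − 0 = 225.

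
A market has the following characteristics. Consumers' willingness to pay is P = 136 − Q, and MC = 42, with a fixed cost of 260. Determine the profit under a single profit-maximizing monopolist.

The monopolist equates marginal revenue to marginal cost: 136 − 2Q = 42, so Q = 47. From demand, P = 89.
Profit = (89 − 42)·47 − 260 = 1949.

Profit = 1949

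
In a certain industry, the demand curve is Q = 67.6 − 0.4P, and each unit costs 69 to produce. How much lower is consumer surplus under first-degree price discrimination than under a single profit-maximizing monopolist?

Inverting demand: P = 169 − 2.5Q.
The monopolist equates marginal revenue to marginal cost: 169 − 5Q = 69, so Q = 20. From demand, P = 119.
CS = ½·(169 − 119)·20 = 500.
A perfectly discriminating monopolist sells every unit with P(Q) ≥ MC(Q), so output equals the competitive quantity Q = 40. Each buyer pays their reservation price, so CS = 0 and the firm captures all surplus.
CS = 0.
Change in consumer surplus: 0 − 500 = −500.

Consumer surplus falls by 500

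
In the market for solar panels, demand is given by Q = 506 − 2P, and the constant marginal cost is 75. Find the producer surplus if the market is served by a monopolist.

PS = 15842

Inverting demand: P = 253 − 0.5Q.
The monopolist equates marginal revenue to marginal cost: 253 − Q = 75, so Q = 178. From demand, P = 164.
PS = (164 − 75)·178 = 15842.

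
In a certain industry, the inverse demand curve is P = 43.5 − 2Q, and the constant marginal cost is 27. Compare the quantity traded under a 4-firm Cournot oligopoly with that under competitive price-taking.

Cournot: Q = 6.6; Competition: Q = 8.25

With 4 symmetric Cournot firms, each firm's FOC gives 43.5 − 10q = 27, so q = 1.65, Q = 4·1.65 = 6.6, and P = 30.3.
Under competition P = MC = 27, so Q = (43.5 − 27)/2 = 8.25.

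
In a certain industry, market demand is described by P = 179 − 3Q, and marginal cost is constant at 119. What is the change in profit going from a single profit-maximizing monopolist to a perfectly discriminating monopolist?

A monopolist chooses Q where MR = MC. MR = 179 − 6Q; setting this equal to 119 gives Q = 10 and P = 149.
Profit = (149 − 119)·10 = 300.
A perfectly discriminating monopolist sells every unit with P(Q) ≥ MC(Q), so output equals the competitive quantity Q = 20. Each buyer pays their reservation price, so CS = 0 and the firm captures all surplus.
PS equals the full surplus area, 600. Profit = 600 = 600.
Change in profit: 600 − 300 = 300.

Profit rises by 300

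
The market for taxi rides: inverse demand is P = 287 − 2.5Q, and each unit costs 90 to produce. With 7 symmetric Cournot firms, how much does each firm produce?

q_i = 9.85

With 7 symmetric Cournot firms, each firm's FOC gives 287 − 20q = 90, so q = 9.85, Q = 7·9.85 = 68.95, and P = 114.625.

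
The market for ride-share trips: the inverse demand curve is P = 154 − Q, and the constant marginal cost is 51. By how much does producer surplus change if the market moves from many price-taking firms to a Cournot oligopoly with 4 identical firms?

Perfect competition: P = MC = 51, so 154 − Q = 51 and Q = 103.
PS = (51 − 51)·103 = 0.
With 4 symmetric Cournot firms, each firm's FOC gives 154 − 5q = 51, so q = 20.6, Q = 4·20.6 = 82.4, and P = 71.6.
PS = (71.6 − 51)·82.4 = 1697.44.
Change in producer surplus: 1697.44 − 0 = 1697.44.

PS rises by 1697.44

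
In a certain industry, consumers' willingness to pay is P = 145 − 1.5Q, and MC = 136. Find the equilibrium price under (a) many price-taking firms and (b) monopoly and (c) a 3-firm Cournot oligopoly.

Competition: P = 136; Monopoly: P = 140.5; Cournot: P = 138.25

Perfect competition: P = MC = 136, so 145 − 1.5Q = 136 and Q = 6.
A monopolist chooses Q where MR = MC. MR = 145 − 3Q; setting this equal to 136 gives Q = 3 and P = 140.5.
With 3 symmetric Cournot firms, each firm's FOC gives 145 − 6q = 136, so q = 1.5, Q = 3·1.5 = 4.5, and P = 138.25.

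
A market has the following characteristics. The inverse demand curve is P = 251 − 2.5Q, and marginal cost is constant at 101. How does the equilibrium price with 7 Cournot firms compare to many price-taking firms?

Cournot: P = 119.75; Competition: P = 101

With 7 symmetric Cournot firms, each firm's FOC gives 251 − 20q = 101, so q = 7.5, Q = 7·7.5 = 52.5, and P = 119.75.
Under competition P = MC = 101, so Q = (251 − 101)/2.5 = 60.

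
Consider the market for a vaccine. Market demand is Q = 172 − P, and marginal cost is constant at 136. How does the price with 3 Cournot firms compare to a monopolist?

Inverting demand: P = 172 − Q.
In a 3-firm Cournot equilibrium, symmetry and the first-order condition give q = (172 − 136)/(4) = 9. So Q = 27 and P = 145.
A monopolist chooses Q where MR = MC. MR = 172 − 2Q; setting this equal to 136 gives Q = 18 and P = 154.

Cournot: P = 145; Monopoly: P = 154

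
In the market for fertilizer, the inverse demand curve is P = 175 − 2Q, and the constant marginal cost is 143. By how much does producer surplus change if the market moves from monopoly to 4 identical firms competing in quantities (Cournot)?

Producer surplus falls by 46.08

The monopolist equates marginal revenue to marginal cost: 175 − 4Q = 143, so Q = 8. From demand, P = 159.
PS = (159 − 143)·8 = 128.
With 4 symmetric Cournot firms, each firm's FOC gives 175 − 10q = 143, so q = 3.2, Q = 4·3.2 = 12.8, and P = 149.4.
PS = (149.4 − 143)·12.8 = 81.92.
Change in producer surplus: 81.92 − 128 = −46.08.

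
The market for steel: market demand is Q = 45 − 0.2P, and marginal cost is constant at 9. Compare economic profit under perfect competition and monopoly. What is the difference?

π rises by 2332.8

Inverting demand: P = 225 − 5Q.
Under competition P = MC = 9, so Q = (225 − 9)/5 = 43.2.
Profit = (9 − 9)·43.2 = 0.
A monopolist chooses Q where MR = MC. MR = 225 − 10Q; setting this equal to 9 gives Q = 21.6 and P = 117.
Profit = (117 − 9)·21.6 = 2332.8.
Change in economic profit: 2332.8 − 0 = 2332.8.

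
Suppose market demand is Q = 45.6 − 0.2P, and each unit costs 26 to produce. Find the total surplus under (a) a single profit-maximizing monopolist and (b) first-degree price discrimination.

Inverting demand: P = 228 − 5Q.
A monopolist chooses Q where MR = MC. MR = 228 − 10Q; setting this equal to 26 gives Q = 20.2 and P = 127.
CS = ½·(228 − 127)·20.2 = 1020.1; PS = (127 − 26)·20.2 = 2040.2; TS = 3060.3.
Under first-degree price discrimination the firm charges each unit its demand price and produces up to where P = MC, i.e. Q = 40.4. Consumer surplus is zero; producer surplus equals total surplus.
TS = 4080.4 (equal to competitive TS).

Monopoly: TS = 3060.3; Perfect PD: TS = 4080.4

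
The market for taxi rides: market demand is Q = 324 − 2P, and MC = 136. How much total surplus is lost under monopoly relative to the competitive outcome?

DWL = 169

Inverting demand: P = 162 − 0.5Q.
Competitive firms price at marginal cost: P = 136, giving Q = 52.
The monopolist equates marginal revenue to marginal cost: 162 − Q = 136, so Q = 26. From demand, P = 149.
DWL is the triangle between Q = 26 and Q = 52: ½·(52 − 26)·(149 − 136) = 169.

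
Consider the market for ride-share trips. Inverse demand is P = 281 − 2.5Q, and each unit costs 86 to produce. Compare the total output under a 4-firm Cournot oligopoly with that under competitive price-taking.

With 4 symmetric Cournot firms, each firm's FOC gives 281 − 12.5q = 86, so q = 15.6, Q = 4·15.6 = 62.4, and P = 125.
Perfect competition: P = MC = 86, so 281 − 2.5Q = 86 and Q = 78.

Cournot: Q = 62.4; Competition: Q = 78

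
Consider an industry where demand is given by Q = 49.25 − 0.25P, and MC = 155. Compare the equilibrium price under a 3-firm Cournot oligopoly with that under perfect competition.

Cournot: P = 165.5; Competition: P = 155

Inverting demand: P = 197 − 4Q.
Cournot with 3 identical firms: the symmetric best-response condition is 197 − 16q = 155. Each firm produces q = 2.625, total output Q = 7.875, price P = 165.5.
Under competition P = MC = 155, so Q = (197 − 155)/4 = 10.5.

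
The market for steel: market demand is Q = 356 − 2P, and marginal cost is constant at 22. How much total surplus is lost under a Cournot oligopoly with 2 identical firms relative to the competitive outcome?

DWL = 2704

Inverting demand: P = 178 − 0.5Q.
Perfect competition: P = MC = 22, so 178 − 0.5Q = 22 and Q = 312.
With 2 symmetric Cournot firms, each firm's FOC gives 178 − 1.5q = 22, so q = 104, Q = 2·104 = 208, and P = 74.
DWL is the triangle between Q = 208 and Q = 312: ½·(312 − 208)·(74 − 22) = 2704.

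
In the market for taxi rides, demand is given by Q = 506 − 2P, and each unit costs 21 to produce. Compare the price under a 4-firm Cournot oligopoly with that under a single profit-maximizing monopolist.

Inverting demand: P = 253 − 0.5Q.
With 4 symmetric Cournot firms, each firm's FOC gives 253 − 2.5q = 21, so q = 92.8, Q = 4·92.8 = 371.2, and P = 67.4.
The monopolist equates marginal revenue to marginal cost: 253 − Q = 21, so Q = 232. From demand, P = 137.

Cournot: P = 67.4; Monopoly: P = 137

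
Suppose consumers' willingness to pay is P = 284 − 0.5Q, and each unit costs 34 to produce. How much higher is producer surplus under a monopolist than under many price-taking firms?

Perfect competition: P = MC = 34, so 284 − 0.5Q = 34 and Q = 500.
PS = (34 − 34)·500 = 0.
The monopolist equates marginal revenue to marginal cost: 284 − Q = 34, so Q = 250. From demand, P = 159.
PS = (159 − 34)·250 = 31250.
Change in producer surplus: 31250 − 0 = 31250.

PS rises by 31250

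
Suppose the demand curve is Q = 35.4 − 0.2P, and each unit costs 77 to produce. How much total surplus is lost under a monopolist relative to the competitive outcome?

Inverting demand: P = 177 − 5Q.
Perfect competition: P = MC = 77, so 177 − 5Q = 77 and Q = 20.
A monopolist chooses Q where MR = MC. MR = 177 − 10Q; setting this equal to 77 gives Q = 10 and P = 127.
DWL is the triangle between Q = 10 and Q = 20: ½·(20 − 10)·(127 − 77) = 250.

DWL = 250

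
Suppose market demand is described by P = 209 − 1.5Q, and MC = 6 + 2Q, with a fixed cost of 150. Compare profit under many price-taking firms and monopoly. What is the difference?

Under competition P = MC: 209 − 1.5Q = 6 + 2Q ⇒ Q = 58, P = 122.
Profit = 122·58 − (6·58 + ½·2·58²) − 150 = 3214.
The monopolist equates marginal revenue to marginal cost: 209 − 3Q = 6 + 2Q, so Q = 40.6. From demand, P = 148.1.
Profit = 148.1·40.6 − (6·40.6 + ½·2·40.6²) − 150 = 3970.9.
Change in profit: 3970.9 − 3214 = 756.9.

Profit rises by 756.9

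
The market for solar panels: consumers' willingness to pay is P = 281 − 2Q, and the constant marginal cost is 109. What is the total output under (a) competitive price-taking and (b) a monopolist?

Competitive firms price at marginal cost: P = 109, giving Q = 86.
Monopoly sets MR = MC: 281 − 4Q = 109 ⇒ Q = 43, P = 281 − 2·43 = 195.

Competition: Q = 86; Monopoly: Q = 43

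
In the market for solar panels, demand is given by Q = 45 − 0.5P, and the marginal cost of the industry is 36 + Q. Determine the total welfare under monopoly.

Inverting demand: P = 90 − 2Q.
The monopolist equates marginal revenue to marginal cost: 90 − 4Q = 36 + Q, so Q = 10.8. From demand, P = 68.4.
CS = ½·(90 − 68.4)·10.8 = 116.64; PS = (68.4·10.8 − 36·10.8 − ½·1·10.8²) = 291.6; TS = 408.24.

TS = 408.24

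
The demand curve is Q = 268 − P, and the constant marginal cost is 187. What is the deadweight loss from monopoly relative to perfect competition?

Inverting demand: P = 268 − Q.
Perfect competition: P = MC = 187, so 268 − Q = 187 and Q = 81.
A monopolist chooses Q where MR = MC. MR = 268 − 2Q; setting this equal to 187 gives Q = 40.5 and P = 227.5.
DWL is the triangle between Q = 40.5 and Q = 81: ½·(81 − 40.5)·(227.5 − 187) = 820.125.

DWL = 820.125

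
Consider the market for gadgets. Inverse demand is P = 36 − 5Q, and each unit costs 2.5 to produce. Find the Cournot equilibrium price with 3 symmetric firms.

In a 3-firm Cournot equilibrium, symmetry and the first-order condition give q = (36 − 2.5)/(20) = 1.675. So Q = 5.025 and P = 10.875.

P = 10.875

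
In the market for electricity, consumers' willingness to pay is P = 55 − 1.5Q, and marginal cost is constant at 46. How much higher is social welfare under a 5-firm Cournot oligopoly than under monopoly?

The monopolist equates marginal revenue to marginal cost: 55 − 3Q = 46, so Q = 3. From demand, P = 50.5.
CS = ½·(55 − 50.5)·3 = 6.75; PS = (50.5 − 46)·3 = 13.5; TS = 20.25.
Cournot with 5 identical firms: the symmetric best-response condition is 55 − 9q = 46. Each firm produces q = 1, total output Q = 5, price P = 47.5.
CS = ½·(55 − 47.5)·5 = 18.75; PS = (47.5 − 46)·5 = 7.5; TS = 26.25.
Change in social welfare: 26.25 − 20.25 = 6.

TS rises by 6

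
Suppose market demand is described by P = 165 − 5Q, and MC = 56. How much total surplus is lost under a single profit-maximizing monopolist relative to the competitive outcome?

DWL = 297.025

Competitive firms price at marginal cost: P = 56, giving Q = 21.8.
The monopolist equates marginal revenue to marginal cost: 165 − 10Q = 56, so Q = 10.9. From demand, P = 110.5.
DWL is the triangle between Q = 10.9 and Q = 21.8: ½·(21.8 − 10.9)·(110.5 − 56) = 297.025.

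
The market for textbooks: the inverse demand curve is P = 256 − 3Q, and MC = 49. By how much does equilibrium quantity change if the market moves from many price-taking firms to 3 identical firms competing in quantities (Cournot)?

Under competition P = MC = 49, so Q = (256 − 49)/3 = 69.
In a 3-firm Cournot equilibrium, symmetry and the first-order condition give q = (256 − 49)/(12) = 17.25. So Q = 51.75 and P = 100.75.
Change in equilibrium quantity: 51.75 − 69 = −17.25.

Equilibrium quantity falls by 17.25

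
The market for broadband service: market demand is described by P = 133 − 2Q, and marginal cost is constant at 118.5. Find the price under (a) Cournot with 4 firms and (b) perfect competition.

In a 4-firm Cournot equilibrium, symmetry and the first-order condition give q = (133 − 118.5)/(10) = 1.45. So Q = 5.8 and P = 121.4.
Perfect competition: P = MC = 118.5, so 133 − 2Q = 118.5 and Q = 7.25.

Cournot: P = 121.4; Competition: P = 118.5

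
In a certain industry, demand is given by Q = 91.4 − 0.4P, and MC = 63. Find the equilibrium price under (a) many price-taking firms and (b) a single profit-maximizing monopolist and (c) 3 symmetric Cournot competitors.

Competition: P = 63; Monopoly: P = 145.75; Cournot: P = 104.375

Inverting demand: P = 228.5 − 2.5Q.
Competitive firms price at marginal cost: P = 63, giving Q = 66.2.
The monopolist equates marginal revenue to marginal cost: 228.5 − 5Q = 63, so Q = 33.1. From demand, P = 145.75.
In a 3-firm Cournot equilibrium, symmetry and the first-order condition give q = (228.5 − 63)/(10) = 16.55. So Q = 49.65 and P = 104.375.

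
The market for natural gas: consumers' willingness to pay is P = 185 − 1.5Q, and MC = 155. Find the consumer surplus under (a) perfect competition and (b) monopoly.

Under competition P = MC = 155, so Q = (185 − 155)/1.5 = 20.
CS = ½·(185 − 155)·20 = 300.
A monopolist chooses Q where MR = MC. MR = 185 − 3Q; setting this equal to 155 gives Q = 10 and P = 170.
CS = ½·(185 − 170)·10 = 75.

Competition: CS = 300; Monopoly: CS = 75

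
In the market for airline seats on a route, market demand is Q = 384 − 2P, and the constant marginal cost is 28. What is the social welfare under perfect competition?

Inverting demand: P = 192 − 0.5Q.
Under competition P = MC = 28, so Q = (192 − 28)/0.5 = 328.
CS = ½·(192 − 28)·328 = 26896; PS = (28 − 28)·328 = 0; TS = 26896.

TS = 26896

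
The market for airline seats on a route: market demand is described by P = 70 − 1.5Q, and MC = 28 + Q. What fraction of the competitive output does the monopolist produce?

Monopoly sets MR = MC: 70 − 3Q = 28 + Q ⇒ Q = 10.5, P = 70 − 1.5·10.5 = 54.25.
Competitive equilibrium sets price equal to marginal cost: 70 − 1.5Q = 28 + Q, so Q = 16.8 and P = 44.8.
Ratio Q_m/Q_c = 10.5/16.8 = 0.625.

Q_m/Q_c = 0.625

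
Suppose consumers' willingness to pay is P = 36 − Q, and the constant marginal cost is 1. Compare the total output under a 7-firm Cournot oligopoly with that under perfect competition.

Cournot: Q = 30.625; Competition: Q = 35

Cournot with 7 identical firms: the symmetric best-response condition is 36 − 8q = 1. Each firm produces q = 4.375, total output Q = 30.625, price P = 5.375.
Perfect competition: P = MC = 1, so 36 − Q = 1 and Q = 35.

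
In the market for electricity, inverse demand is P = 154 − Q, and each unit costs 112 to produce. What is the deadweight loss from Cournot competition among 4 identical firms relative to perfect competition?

DWL = 35.28

Perfect competition: P = MC = 112, so 154 − Q = 112 and Q = 42.
In a 4-firm Cournot equilibrium, symmetry and the first-order condition give q = (154 − 112)/(5) = 8.4. So Q = 33.6 and P = 120.4.
DWL is the triangle between Q = 33.6 and Q = 42: ½·(42 − 33.6)·(120.4 − 112) = 35.28.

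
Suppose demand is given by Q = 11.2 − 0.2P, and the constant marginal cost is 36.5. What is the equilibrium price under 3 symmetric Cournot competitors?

P = 41.375

Inverting demand: P = 56 − 5Q.
With 3 symmetric Cournot firms, each firm's FOC gives 56 − 20q = 36.5, so q = 0.975, Q = 3·0.975 = 2.925, and P = 41.375.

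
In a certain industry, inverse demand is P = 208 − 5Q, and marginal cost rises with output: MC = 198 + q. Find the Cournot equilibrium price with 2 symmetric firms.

In a 2-firm Cournot equilibrium, symmetry and the first-order condition give q = (208 − 198)/(16) = 0.625. So Q = 1.25 and P = 201.75.

P = 201.75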